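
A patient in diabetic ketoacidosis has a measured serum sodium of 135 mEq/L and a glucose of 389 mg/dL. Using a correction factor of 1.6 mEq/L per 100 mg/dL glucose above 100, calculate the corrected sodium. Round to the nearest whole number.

Corrected Na = measured Na + 1.6 · (glucose − 100)/100
= 135 + 1.6 · (389 − 100)/100
= 135 + 4.6
= 139.6 mEq/L

140 mEq/L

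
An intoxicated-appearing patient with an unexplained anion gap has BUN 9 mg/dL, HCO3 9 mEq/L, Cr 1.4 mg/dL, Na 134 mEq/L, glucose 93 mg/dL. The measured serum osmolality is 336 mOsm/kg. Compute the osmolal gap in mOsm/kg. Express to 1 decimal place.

Calculated osmolality = 2·Na + glucose/18 + BUN/2.8
= 2·134 + 93/18 + 9/2.8
= 268 + 5.17 + 3.21
= 276.38 mOsm/kg ≈ 276.4 mOsm/kg
Osmolar gap = measured − calculated = 336 − 276.4 = 59.6 mOsm/kg

59.6 mOsm/kg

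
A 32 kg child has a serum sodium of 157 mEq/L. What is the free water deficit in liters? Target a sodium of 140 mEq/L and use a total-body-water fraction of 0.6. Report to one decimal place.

2.3 L

TBW = 0.6 · 32 = 19.2 L
Free water deficit = TBW · (Na/140 − 1)
= 19.2 · (157/140 − 1)
= 19.2 · 0.1214
= 2.33 L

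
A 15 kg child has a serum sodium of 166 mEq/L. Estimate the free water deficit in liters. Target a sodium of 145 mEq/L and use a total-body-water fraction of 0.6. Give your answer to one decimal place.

1.3 L

TBW = 0.6 · 15 = 9 L
Free water deficit = TBW · (Na/145 − 1)
= 9 · (166/145 − 1)
= 9 · 0.1448
= 1.3 L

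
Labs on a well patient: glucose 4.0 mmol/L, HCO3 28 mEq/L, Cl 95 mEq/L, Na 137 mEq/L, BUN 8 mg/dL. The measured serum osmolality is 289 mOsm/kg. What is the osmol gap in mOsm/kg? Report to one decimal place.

8.1 mOsm/kg

Calculated osmolality = 2·Na + glucose + BUN/2.8
= 2·137 + 4 + 8/2.8
= 274 + 4 + 2.86
= 280.86 mOsm/kg ≈ 280.9 mOsm/kg
Osmolar gap = measured − calculated = 289 − 280.9 = 8.1 mOsm/kg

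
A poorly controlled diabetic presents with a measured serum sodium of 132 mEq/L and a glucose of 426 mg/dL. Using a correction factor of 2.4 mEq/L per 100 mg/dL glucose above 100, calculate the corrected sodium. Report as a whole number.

Corrected Na = measured Na + 2.4 · (glucose − 100)/100
= 132 + 2.4 · (426 − 100)/100
= 132 + 7.8
= 139.8 mEq/L

140 mEq/L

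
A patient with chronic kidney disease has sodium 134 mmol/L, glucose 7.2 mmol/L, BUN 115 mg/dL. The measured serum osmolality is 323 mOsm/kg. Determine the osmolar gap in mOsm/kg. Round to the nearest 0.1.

6.7 mOsm/kg

Calculated osmolality = 2·Na + glucose + BUN/2.8
= 2·134 + 7.2 + 115/2.8
= 268 + 7.20 + 41.07
= 316.27 mOsm/kg ≈ 316.3 mOsm/kg
Osmolar gap = measured − calculated = 323 − 316.3 = 6.7 mOsm/kg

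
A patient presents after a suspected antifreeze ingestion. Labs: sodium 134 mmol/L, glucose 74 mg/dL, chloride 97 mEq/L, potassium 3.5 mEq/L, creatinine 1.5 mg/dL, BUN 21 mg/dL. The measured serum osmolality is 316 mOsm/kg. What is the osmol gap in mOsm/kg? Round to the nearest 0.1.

36.4 mOsm/kg

Calculated osmolality = 2·Na + glucose/18 + BUN/2.8
= 2·134 + 74/18 + 21/2.8
= 268 + 4.11 + 7.50
= 279.61 mOsm/kg ≈ 279.6 mOsm/kg
Osmolar gap = measured − calculated = 316 − 279.6 = 36.4 mOsm/kg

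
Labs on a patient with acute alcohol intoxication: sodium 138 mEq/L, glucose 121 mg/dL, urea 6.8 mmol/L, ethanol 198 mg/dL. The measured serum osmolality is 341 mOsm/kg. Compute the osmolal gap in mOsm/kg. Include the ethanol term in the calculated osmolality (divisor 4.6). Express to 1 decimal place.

Calculated osmolality = 2·Na + glucose/18 + urea + ethanol/4.6
= 2·138 + 121/18 + 6.8 + 198/4.6
= 276 + 6.72 + 6.80 + 43.04
= 332.56 mOsm/kg ≈ 332.6 mOsm/kg
Osmolar gap = measured − calculated = 341 − 332.6 = 8.4 mOsm/kg

8.4 mOsm/kg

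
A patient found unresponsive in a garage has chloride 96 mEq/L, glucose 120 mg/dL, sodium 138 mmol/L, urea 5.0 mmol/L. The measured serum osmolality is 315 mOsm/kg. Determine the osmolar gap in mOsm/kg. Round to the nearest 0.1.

27.3 mOsm/kg

Calculated osmolality = 2·Na + glucose/18 + urea
= 2·138 + 120/18 + 5
= 276 + 6.67 + 5
= 287.67 mOsm/kg ≈ 287.7 mOsm/kg
Osmolar gap = measured − calculated = 315 − 287.7 = 27.3 mOsm/kg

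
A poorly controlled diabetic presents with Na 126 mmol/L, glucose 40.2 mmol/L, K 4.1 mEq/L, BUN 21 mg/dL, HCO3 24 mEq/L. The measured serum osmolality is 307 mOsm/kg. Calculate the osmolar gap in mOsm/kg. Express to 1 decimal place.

7.3 mOsm/kg

Calculated osmolality = 2·Na + glucose + BUN/2.8
= 2·126 + 40.2 + 21/2.8
= 252 + 40.20 + 7.50
= 299.7 mOsm/kg ≈ 299.7 mOsm/kg
Osmolar gap = measured − calculated = 307 − 299.7 = 7.3 mOsm/kg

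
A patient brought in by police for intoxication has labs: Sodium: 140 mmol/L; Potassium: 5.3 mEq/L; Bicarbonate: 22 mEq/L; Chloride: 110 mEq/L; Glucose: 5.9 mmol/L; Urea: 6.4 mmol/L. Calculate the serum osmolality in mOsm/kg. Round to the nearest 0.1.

Calculated osmolality = 2·Na + glucose + urea
= 2·140 + 5.9 + 6.4
= 280 + 5.90 + 6.40
= 292.3 mOsm/kg

292.3 mOsm/kg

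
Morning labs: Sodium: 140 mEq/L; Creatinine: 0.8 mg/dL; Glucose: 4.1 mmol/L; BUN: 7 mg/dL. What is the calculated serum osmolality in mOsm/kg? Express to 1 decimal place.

Calculated osmolality = 2·Na + glucose + BUN/2.8
= 2·140 + 4.1 + 7/2.8
= 280 + 4.10 + 2.50
= 286.6 mOsm/kg

286.6 mOsm/kg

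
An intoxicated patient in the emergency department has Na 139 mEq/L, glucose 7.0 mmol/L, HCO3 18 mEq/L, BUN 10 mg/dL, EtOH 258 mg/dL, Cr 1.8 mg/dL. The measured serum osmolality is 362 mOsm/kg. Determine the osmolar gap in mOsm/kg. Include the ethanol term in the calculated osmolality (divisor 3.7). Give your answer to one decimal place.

3.7 mOsm/kg

Calculated osmolality = 2·Na + glucose + BUN/2.8 + ethanol/3.7
= 2·139 + 7 + 10/2.8 + 258/3.7
= 278 + 7 + 3.57 + 69.73
= 358.3 mOsm/kg ≈ 358.3 mOsm/kg
Osmolar gap = measured − calculated = 362 − 358.3 = 3.7 mOsm/kg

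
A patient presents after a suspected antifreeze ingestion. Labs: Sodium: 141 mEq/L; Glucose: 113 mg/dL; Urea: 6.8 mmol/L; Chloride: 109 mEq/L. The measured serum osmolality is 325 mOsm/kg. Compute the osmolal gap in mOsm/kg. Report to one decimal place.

Calculated osmolality = 2·Na + glucose/18 + urea
= 2·141 + 113/18 + 6.8
= 282 + 6.28 + 6.80
= 295.08 mOsm/kg ≈ 295.1 mOsm/kg
Osmolar gap = measured − calculated = 325 − 295.1 = 29.9 mOsm/kg

29.9 mOsm/kg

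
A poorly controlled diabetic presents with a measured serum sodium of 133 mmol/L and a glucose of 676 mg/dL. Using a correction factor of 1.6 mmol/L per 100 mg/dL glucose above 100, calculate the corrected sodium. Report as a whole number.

Corrected Na = measured Na + 1.6 · (glucose − 100)/100
= 133 + 1.6 · (676 − 100)/100
= 133 + 9.2
= 142.2 mmol/L

142 mmol/L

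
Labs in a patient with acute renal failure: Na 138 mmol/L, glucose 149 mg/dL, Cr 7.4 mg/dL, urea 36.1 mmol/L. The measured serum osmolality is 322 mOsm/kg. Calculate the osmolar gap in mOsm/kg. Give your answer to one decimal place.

Calculated osmolality = 2·Na + glucose/18 + urea
= 2·138 + 149/18 + 36.1
= 276 + 8.28 + 36.10
= 320.38 mOsm/kg ≈ 320.4 mOsm/kg
Osmolar gap = measured − calculated = 322 − 320.4 = 1.6 mOsm/kg

1.6 mOsm/kg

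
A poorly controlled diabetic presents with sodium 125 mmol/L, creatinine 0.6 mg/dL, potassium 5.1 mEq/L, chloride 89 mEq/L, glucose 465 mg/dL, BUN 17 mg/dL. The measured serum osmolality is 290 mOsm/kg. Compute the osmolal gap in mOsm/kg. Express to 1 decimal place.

Calculated osmolality = 2·Na + glucose/18 + BUN/2.8
= 2·125 + 465/18 + 17/2.8
= 250 + 25.83 + 6.07
= 281.9 mOsm/kg ≈ 281.9 mOsm/kg
Osmolar gap = measured − calculated = 290 − 281.9 = 8.1 mOsm/kg

8.1 mOsm/kg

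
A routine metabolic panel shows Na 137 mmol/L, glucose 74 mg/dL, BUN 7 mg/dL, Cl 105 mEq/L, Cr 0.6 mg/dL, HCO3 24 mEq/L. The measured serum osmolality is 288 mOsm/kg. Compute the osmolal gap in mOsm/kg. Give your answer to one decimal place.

Calculated osmolality = 2·Na + glucose/18 + BUN/2.8
= 2·137 + 74/18 + 7/2.8
= 274 + 4.11 + 2.50
= 280.61 mOsm/kg ≈ 280.6 mOsm/kg
Osmolar gap = measured − calculated = 288 − 280.6 = 7.4 mOsm/kg

7.4 mOsm/kg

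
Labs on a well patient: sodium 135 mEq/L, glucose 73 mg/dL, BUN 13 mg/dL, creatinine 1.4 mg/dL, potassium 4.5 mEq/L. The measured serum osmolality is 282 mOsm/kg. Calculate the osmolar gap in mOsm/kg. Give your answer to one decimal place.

Calculated osmolality = 2·Na + glucose/18 + BUN/2.8
= 2·135 + 73/18 + 13/2.8
= 270 + 4.06 + 4.64
= 278.7 mOsm/kg ≈ 278.7 mOsm/kg
Osmolar gap = measured − calculated = 282 − 278.7 = 3.3 mOsm/kg

3.3 mOsm/kg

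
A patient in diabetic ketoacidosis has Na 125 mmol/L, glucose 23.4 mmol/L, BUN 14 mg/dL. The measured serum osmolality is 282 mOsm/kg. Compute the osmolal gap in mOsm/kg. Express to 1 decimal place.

Calculated osmolality = 2·Na + glucose + BUN/2.8
= 2·125 + 23.4 + 14/2.8
= 250 + 23.40 + 5
= 278.4 mOsm/kg ≈ 278.4 mOsm/kg
Osmolar gap = measured − calculated = 282 − 278.4 = 3.6 mOsm/kg

3.6 mOsm/kg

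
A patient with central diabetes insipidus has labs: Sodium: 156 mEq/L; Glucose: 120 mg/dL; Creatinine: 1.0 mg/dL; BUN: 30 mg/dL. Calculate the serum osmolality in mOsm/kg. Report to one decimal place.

329.4 mOsm/kg

Calculated osmolality = 2·Na + glucose/18 + BUN/2.8
= 2·156 + 120/18 + 30/2.8
= 312 + 6.67 + 10.71
= 329.38 mOsm/kg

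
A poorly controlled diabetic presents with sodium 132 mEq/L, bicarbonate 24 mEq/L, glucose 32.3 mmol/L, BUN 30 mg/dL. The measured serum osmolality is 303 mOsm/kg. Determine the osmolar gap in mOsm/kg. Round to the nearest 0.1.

Calculated osmolality = 2·Na + glucose + BUN/2.8
= 2·132 + 32.3 + 30/2.8
= 264 + 32.30 + 10.71
= 307.01 mOsm/kg ≈ 307.0 mOsm/kg
Osmolar gap = measured − calculated = 303 − 307.0 = -4.0 mOsm/kg

-4.0 mOsm/kg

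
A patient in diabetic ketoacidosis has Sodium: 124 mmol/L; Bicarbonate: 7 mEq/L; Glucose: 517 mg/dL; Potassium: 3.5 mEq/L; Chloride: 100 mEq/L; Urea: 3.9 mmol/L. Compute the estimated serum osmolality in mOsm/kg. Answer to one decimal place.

280.6 mOsm/kg

Calculated osmolality = 2·Na + glucose/18 + urea
= 2·124 + 517/18 + 3.9
= 248 + 28.72 + 3.90
= 280.62 mOsm/kg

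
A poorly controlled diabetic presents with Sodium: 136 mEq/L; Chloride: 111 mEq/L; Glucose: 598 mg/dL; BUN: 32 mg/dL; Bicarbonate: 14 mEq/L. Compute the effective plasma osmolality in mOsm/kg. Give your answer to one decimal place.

Effective osmolality excludes urea (freely permeant across cell membranes):
2·Na + glucose/18
= 2·136 + 598/18
= 272 + 33.22
= 305.22 mOsm/kg

305.2 mOsm/kg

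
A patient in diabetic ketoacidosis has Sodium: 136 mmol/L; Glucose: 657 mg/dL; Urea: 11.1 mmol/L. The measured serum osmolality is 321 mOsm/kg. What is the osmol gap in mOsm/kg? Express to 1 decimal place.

Calculated osmolality = 2·Na + glucose/18 + urea
= 2·136 + 657/18 + 11.1
= 272 + 36.50 + 11.10
= 319.6 mOsm/kg ≈ 319.6 mOsm/kg
Osmolar gap = measured − calculated = 321 − 319.6 = 1.4 mOsm/kg

1.4 mOsm/kg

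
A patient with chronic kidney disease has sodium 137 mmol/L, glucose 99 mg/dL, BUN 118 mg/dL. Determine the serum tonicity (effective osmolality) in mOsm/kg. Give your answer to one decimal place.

279.5 mOsm/kg

Effective osmolality excludes urea (freely permeant across cell membranes):
2·Na + glucose/18
= 2·137 + 99/18
= 274 + 5.5
= 279.5 mOsm/kg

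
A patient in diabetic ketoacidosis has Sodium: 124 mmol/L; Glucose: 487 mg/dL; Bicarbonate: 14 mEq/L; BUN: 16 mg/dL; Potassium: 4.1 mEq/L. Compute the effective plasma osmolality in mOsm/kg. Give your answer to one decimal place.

Effective osmolality excludes urea (freely permeant across cell membranes):
2·Na + glucose/18
= 2·124 + 487/18
= 248 + 27.06
= 275.06 mOsm/kg

275.1 mOsm/kg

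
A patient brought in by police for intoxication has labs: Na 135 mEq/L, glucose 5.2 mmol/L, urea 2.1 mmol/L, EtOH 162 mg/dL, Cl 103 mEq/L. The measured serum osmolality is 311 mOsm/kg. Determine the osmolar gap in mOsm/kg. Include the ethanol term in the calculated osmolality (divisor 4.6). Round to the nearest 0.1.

Calculated osmolality = 2·Na + glucose + urea + ethanol/4.6
= 2·135 + 5.2 + 2.1 + 162/4.6
= 270 + 5.20 + 2.10 + 35.22
= 312.52 mOsm/kg ≈ 312.5 mOsm/kg
Osmolar gap = measured − calculated = 311 − 312.5 = -1.5 mOsm/kg

-1.5 mOsm/kg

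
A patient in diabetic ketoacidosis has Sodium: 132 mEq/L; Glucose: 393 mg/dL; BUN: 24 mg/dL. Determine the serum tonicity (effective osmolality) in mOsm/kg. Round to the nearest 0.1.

Effective osmolality excludes urea (freely permeant across cell membranes):
2·Na + glucose/18
= 2·132 + 393/18
= 264 + 21.83
= 285.83 mOsm/kg

285.8 mOsm/kg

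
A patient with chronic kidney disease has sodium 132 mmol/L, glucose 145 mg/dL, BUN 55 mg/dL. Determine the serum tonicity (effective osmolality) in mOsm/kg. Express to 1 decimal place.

Effective osmolality excludes urea (freely permeant across cell membranes):
2·Na + glucose/18
= 2·132 + 145/18
= 264 + 8.06
= 272.06 mOsm/kg

272.1 mOsm/kg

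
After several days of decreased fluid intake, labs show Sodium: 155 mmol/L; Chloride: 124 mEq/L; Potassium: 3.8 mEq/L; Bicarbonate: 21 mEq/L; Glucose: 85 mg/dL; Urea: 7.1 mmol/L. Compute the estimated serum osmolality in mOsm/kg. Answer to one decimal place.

Calculated osmolality = 2·Na + glucose/18 + urea
= 2·155 + 85/18 + 7.1
= 310 + 4.72 + 7.10
= 321.82 mOsm/kg

321.8 mOsm/kg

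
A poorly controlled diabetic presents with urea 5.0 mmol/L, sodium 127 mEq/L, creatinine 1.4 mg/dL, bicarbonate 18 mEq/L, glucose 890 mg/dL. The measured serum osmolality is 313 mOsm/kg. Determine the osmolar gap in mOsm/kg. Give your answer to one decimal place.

4.6 mOsm/kg

Calculated osmolality = 2·Na + glucose/18 + urea
= 2·127 + 890/18 + 5
= 254 + 49.44 + 5
= 308.44 mOsm/kg ≈ 308.4 mOsm/kg
Osmolar gap = measured − calculated = 313 − 308.4 = 4.6 mOsm/kg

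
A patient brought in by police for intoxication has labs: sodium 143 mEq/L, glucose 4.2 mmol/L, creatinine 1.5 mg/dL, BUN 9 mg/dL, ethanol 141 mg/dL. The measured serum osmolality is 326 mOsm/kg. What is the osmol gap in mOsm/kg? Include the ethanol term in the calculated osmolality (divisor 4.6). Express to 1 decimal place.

1.9 mOsm/kg

Calculated osmolality = 2·Na + glucose + BUN/2.8 + ethanol/4.6
= 2·143 + 4.2 + 9/2.8 + 141/4.6
= 286 + 4.20 + 3.21 + 30.65
= 324.06 mOsm/kg ≈ 324.1 mOsm/kg
Osmolar gap = measured − calculated = 326 − 324.1 = 1.9 mOsm/kg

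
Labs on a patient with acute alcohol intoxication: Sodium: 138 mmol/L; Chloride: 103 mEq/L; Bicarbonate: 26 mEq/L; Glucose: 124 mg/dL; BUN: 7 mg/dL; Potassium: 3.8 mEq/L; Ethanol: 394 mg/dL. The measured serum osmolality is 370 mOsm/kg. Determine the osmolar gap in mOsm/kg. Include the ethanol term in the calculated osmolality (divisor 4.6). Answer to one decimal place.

Calculated osmolality = 2·Na + glucose/18 + BUN/2.8 + ethanol/4.6
= 2·138 + 124/18 + 7/2.8 + 394/4.6
= 276 + 6.89 + 2.50 + 85.65
= 371.04 mOsm/kg ≈ 371.0 mOsm/kg
Osmolar gap = measured − calculated = 370 − 371.0 = -1.0 mOsm/kg

-1.0 mOsm/kg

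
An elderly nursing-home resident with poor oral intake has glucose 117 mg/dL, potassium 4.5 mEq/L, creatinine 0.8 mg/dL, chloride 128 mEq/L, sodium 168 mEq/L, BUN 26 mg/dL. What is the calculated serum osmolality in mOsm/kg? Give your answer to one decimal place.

Calculated osmolality = 2·Na + glucose/18 + BUN/2.8
= 2·168 + 117/18 + 26/2.8
= 336 + 6.50 + 9.29
= 351.79 mOsm/kg

351.8 mOsm/kg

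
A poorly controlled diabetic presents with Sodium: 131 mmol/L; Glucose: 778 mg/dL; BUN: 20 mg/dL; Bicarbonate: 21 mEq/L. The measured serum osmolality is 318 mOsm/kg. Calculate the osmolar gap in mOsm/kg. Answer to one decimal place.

Calculated osmolality = 2·Na + glucose/18 + BUN/2.8
= 2·131 + 778/18 + 20/2.8
= 262 + 43.22 + 7.14
= 312.36 mOsm/kg ≈ 312.4 mOsm/kg
Osmolar gap = measured − calculated = 318 − 312.4 = 5.6 mOsm/kg

5.6 mOsm/kg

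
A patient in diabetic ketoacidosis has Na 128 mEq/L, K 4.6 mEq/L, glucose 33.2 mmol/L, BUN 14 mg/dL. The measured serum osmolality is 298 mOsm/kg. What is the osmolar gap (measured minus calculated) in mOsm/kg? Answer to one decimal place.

Calculated osmolality = 2·Na + glucose + BUN/2.8
= 2·128 + 33.2 + 14/2.8
= 256 + 33.20 + 5
= 294.2 mOsm/kg ≈ 294.2 mOsm/kg
Osmolar gap = measured − calculated = 298 − 294.2 = 3.8 mOsm/kg

3.8 mOsm/kg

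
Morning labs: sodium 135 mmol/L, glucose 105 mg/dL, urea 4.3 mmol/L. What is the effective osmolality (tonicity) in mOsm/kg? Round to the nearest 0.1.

275.8 mOsm/kg

Effective osmolality excludes urea (freely permeant across cell membranes):
2·Na + glucose/18
= 2·135 + 105/18
= 270 + 5.83
= 275.83 mOsm/kg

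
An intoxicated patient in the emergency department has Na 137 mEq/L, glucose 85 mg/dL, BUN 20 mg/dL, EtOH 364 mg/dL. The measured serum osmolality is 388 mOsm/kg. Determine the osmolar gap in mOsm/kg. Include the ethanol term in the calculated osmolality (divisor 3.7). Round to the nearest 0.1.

Calculated osmolality = 2·Na + glucose/18 + BUN/2.8 + ethanol/3.7
= 2·137 + 85/18 + 20/2.8 + 364/3.7
= 274 + 4.72 + 7.14 + 98.38
= 384.24 mOsm/kg ≈ 384.2 mOsm/kg
Osmolar gap = measured − calculated = 388 − 384.2 = 3.8 mOsm/kg

3.8 mOsm/kg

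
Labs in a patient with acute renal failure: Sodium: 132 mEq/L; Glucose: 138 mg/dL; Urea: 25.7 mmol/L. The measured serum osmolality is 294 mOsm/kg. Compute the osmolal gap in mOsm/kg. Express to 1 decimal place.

Calculated osmolality = 2·Na + glucose/18 + urea
= 2·132 + 138/18 + 25.7
= 264 + 7.67 + 25.70
= 297.37 mOsm/kg ≈ 297.4 mOsm/kg
Osmolar gap = measured − calculated = 294 − 297.4 = -3.4 mOsm/kg

-3.4 mOsm/kg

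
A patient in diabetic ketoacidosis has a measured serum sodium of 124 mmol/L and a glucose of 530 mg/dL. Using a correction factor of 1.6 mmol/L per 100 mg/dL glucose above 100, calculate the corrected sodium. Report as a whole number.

131 mmol/L

Corrected Na = measured Na + 1.6 · (glucose − 100)/100
= 124 + 1.6 · (530 − 100)/100
= 124 + 6.9
= 130.9 mmol/L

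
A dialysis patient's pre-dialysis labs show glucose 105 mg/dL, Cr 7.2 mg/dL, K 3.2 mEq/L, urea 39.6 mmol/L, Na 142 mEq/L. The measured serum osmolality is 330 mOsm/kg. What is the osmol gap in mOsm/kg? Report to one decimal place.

Calculated osmolality = 2·Na + glucose/18 + urea
= 2·142 + 105/18 + 39.6
= 284 + 5.83 + 39.60
= 329.43 mOsm/kg ≈ 329.4 mOsm/kg
Osmolar gap = measured − calculated = 330 − 329.4 = 0.6 mOsm/kg

0.6 mOsm/kg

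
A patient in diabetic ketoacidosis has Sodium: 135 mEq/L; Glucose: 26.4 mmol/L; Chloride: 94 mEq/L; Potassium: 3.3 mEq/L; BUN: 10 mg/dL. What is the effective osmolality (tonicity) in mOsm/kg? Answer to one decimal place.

296.4 mOsm/kg

Effective osmolality excludes urea (freely permeant across cell membranes):
2·Na + glucose
= 2·135 + 26.4
= 270 + 26.4
= 296.4 mOsm/kg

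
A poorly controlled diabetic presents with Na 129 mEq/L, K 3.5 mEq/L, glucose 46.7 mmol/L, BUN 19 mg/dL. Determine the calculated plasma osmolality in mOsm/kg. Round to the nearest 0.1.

311.5 mOsm/kg

Calculated osmolality = 2·Na + glucose + BUN/2.8
= 2·129 + 46.7 + 19/2.8
= 258 + 46.70 + 6.79
= 311.49 mOsm/kg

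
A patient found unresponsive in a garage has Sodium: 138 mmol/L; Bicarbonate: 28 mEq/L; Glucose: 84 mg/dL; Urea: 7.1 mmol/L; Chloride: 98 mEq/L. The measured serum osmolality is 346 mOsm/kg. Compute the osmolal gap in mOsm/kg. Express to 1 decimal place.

Calculated osmolality = 2·Na + glucose/18 + urea
= 2·138 + 84/18 + 7.1
= 276 + 4.67 + 7.10
= 287.77 mOsm/kg ≈ 287.8 mOsm/kg
Osmolar gap = measured − calculated = 346 − 287.8 = 58.2 mOsm/kg

58.2 mOsm/kg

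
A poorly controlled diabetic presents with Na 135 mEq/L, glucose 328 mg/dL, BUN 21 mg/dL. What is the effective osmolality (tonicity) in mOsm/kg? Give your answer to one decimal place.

288.2 mOsm/kg

Effective osmolality excludes urea (freely permeant across cell membranes):
2·Na + glucose/18
= 2·135 + 328/18
= 270 + 18.22
= 288.22 mOsm/kg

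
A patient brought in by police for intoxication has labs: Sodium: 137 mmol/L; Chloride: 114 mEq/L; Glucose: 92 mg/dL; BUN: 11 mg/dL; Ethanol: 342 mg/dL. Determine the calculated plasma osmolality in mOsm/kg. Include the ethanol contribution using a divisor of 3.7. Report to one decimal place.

Calculated osmolality = 2·Na + glucose/18 + BUN/2.8 + ethanol/3.7
= 2·137 + 92/18 + 11/2.8 + 342/3.7
= 274 + 5.11 + 3.93 + 92.43
= 375.47 mOsm/kg

375.5 mOsm/kg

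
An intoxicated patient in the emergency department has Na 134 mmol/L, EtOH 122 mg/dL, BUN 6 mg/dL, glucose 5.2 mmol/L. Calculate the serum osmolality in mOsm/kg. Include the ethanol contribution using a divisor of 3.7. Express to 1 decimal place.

308.3 mOsm/kg

Calculated osmolality = 2·Na + glucose + BUN/2.8 + ethanol/3.7
= 2·134 + 5.2 + 6/2.8 + 122/3.7
= 268 + 5.20 + 2.14 + 32.97
= 308.31 mOsm/kg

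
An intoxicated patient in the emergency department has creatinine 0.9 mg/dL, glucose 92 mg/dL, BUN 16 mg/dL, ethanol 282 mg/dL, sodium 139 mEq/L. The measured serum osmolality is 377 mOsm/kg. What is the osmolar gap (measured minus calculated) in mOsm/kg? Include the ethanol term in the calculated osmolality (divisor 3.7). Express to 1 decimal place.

Calculated osmolality = 2·Na + glucose/18 + BUN/2.8 + ethanol/3.7
= 2·139 + 92/18 + 16/2.8 + 282/3.7
= 278 + 5.11 + 5.71 + 76.22
= 365.04 mOsm/kg ≈ 365.0 mOsm/kg
Osmolar gap = measured − calculated = 377 − 365.0 = 12.0 mOsm/kg

12.0 mOsm/kg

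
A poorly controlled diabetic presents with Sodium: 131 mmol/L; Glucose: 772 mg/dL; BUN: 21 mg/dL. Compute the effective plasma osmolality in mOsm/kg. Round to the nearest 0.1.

304.9 mOsm/kg

Effective osmolality excludes urea (freely permeant across cell membranes):
2·Na + glucose/18
= 2·131 + 772/18
= 262 + 42.89
= 304.89 mOsm/kg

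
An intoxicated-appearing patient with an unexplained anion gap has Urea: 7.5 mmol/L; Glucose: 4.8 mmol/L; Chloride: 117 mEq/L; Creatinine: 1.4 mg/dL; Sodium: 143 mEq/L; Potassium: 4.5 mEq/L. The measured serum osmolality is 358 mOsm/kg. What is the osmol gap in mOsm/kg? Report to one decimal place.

Calculated osmolality = 2·Na + glucose + urea
= 2·143 + 4.8 + 7.5
= 286 + 4.80 + 7.50
= 298.3 mOsm/kg ≈ 298.3 mOsm/kg
Osmolar gap = measured − calculated = 358 − 298.3 = 59.7 mOsm/kg

59.7 mOsm/kg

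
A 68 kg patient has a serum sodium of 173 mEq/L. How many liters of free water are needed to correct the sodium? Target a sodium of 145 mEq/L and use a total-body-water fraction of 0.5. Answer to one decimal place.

6.6 L

TBW = 0.5 · 68 = 34 L
Free water deficit = TBW · (Na/145 − 1)
= 34 · (173/145 − 1)
= 34 · 0.1931
= 6.57 L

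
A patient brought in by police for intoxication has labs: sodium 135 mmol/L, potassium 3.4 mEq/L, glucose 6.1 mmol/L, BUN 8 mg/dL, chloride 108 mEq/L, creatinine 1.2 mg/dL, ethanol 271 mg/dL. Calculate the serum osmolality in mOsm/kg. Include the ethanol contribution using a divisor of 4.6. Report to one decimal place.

337.9 mOsm/kg

Calculated osmolality = 2·Na + glucose + BUN/2.8 + ethanol/4.6
= 2·135 + 6.1 + 8/2.8 + 271/4.6
= 270 + 6.10 + 2.86 + 58.91
= 337.87 mOsm/kg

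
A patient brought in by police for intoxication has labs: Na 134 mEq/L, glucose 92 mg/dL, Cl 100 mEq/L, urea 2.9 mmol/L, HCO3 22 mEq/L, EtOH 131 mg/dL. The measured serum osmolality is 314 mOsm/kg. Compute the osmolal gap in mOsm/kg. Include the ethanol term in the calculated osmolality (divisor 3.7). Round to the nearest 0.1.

2.6 mOsm/kg

Calculated osmolality = 2·Na + glucose/18 + urea + ethanol/3.7
= 2·134 + 92/18 + 2.9 + 131/3.7
= 268 + 5.11 + 2.90 + 35.41
= 311.42 mOsm/kg ≈ 311.4 mOsm/kg
Osmolar gap = measured − calculated = 314 − 311.4 = 2.6 mOsm/kg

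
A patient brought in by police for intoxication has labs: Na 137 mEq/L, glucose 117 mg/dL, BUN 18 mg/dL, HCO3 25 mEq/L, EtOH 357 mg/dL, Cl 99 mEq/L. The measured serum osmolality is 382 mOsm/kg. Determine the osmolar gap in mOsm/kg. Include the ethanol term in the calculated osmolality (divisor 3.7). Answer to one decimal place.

-1.4 mOsm/kg

Calculated osmolality = 2·Na + glucose/18 + BUN/2.8 + ethanol/3.7
= 2·137 + 117/18 + 18/2.8 + 357/3.7
= 274 + 6.50 + 6.43 + 96.49
= 383.42 mOsm/kg ≈ 383.4 mOsm/kg
Osmolar gap = measured − calculated = 382 − 383.4 = -1.4 mOsm/kg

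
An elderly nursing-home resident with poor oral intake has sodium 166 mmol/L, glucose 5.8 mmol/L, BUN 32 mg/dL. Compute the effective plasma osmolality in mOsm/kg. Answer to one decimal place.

337.8 mOsm/kg

Effective osmolality excludes urea (freely permeant across cell membranes):
2·Na + glucose
= 2·166 + 5.8
= 332 + 5.8
= 337.8 mOsm/kg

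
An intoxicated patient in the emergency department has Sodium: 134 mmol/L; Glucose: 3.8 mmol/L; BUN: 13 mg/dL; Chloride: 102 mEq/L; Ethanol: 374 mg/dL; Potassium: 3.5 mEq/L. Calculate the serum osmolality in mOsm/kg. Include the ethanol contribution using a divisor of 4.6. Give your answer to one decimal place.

357.7 mOsm/kg

Calculated osmolality = 2·Na + glucose + BUN/2.8 + ethanol/4.6
= 2·134 + 3.8 + 13/2.8 + 374/4.6
= 268 + 3.80 + 4.64 + 81.30
= 357.74 mOsm/kg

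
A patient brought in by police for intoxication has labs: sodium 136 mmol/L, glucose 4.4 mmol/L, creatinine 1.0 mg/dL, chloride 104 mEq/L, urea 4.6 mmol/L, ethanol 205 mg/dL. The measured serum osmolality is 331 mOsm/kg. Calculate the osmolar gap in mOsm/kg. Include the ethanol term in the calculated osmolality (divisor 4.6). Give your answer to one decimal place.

5.4 mOsm/kg

Calculated osmolality = 2·Na + glucose + urea + ethanol/4.6
= 2·136 + 4.4 + 4.6 + 205/4.6
= 272 + 4.40 + 4.60 + 44.57
= 325.57 mOsm/kg ≈ 325.6 mOsm/kg
Osmolar gap = measured − calculated = 331 − 325.6 = 5.4 mOsm/kg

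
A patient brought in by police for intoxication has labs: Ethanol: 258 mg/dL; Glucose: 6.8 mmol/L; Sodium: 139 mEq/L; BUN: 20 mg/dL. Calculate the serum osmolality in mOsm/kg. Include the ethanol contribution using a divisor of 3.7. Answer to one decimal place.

361.7 mOsm/kg

Calculated osmolality = 2·Na + glucose + BUN/2.8 + ethanol/3.7
= 2·139 + 6.8 + 20/2.8 + 258/3.7
= 278 + 6.80 + 7.14 + 69.73
= 361.67 mOsm/kg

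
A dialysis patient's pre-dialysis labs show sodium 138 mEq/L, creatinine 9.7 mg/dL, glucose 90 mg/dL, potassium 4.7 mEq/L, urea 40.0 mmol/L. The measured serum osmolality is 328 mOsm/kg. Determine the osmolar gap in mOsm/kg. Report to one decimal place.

7.0 mOsm/kg

Calculated osmolality = 2·Na + glucose/18 + urea
= 2·138 + 90/18 + 40
= 276 + 5 + 40
= 321 mOsm/kg ≈ 321.0 mOsm/kg
Osmolar gap = measured − calculated = 328 − 321.0 = 7.0 mOsm/kg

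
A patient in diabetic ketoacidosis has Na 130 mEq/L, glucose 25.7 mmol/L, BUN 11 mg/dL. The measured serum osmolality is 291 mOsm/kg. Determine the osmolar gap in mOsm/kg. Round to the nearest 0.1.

Calculated osmolality = 2·Na + glucose + BUN/2.8
= 2·130 + 25.7 + 11/2.8
= 260 + 25.70 + 3.93
= 289.63 mOsm/kg ≈ 289.6 mOsm/kg
Osmolar gap = measured − calculated = 291 − 289.6 = 1.4 mOsm/kg

1.4 mOsm/kg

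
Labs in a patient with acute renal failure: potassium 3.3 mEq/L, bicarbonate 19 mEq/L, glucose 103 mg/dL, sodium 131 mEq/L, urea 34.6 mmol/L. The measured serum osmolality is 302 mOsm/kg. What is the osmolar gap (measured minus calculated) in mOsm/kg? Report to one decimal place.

-0.3 mOsm/kg

Calculated osmolality = 2·Na + glucose/18 + urea
= 2·131 + 103/18 + 34.6
= 262 + 5.72 + 34.60
= 302.32 mOsm/kg ≈ 302.3 mOsm/kg
Osmolar gap = measured − calculated = 302 − 302.3 = -0.3 mOsm/kg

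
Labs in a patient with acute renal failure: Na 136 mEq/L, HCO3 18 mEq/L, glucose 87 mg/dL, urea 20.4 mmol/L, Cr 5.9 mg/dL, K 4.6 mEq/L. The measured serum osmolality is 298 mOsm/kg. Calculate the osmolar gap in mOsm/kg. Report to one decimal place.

Calculated osmolality = 2·Na + glucose/18 + urea
= 2·136 + 87/18 + 20.4
= 272 + 4.83 + 20.40
= 297.23 mOsm/kg ≈ 297.2 mOsm/kg
Osmolar gap = measured − calculated = 298 − 297.2 = 0.8 mOsm/kg

0.8 mOsm/kg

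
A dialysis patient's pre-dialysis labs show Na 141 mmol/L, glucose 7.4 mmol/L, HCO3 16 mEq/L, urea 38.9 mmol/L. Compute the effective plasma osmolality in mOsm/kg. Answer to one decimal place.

289.4 mOsm/kg

Effective osmolality excludes urea (freely permeant across cell membranes):
2·Na + glucose
= 2·141 + 7.4
= 282 + 7.4
= 289.4 mOsm/kg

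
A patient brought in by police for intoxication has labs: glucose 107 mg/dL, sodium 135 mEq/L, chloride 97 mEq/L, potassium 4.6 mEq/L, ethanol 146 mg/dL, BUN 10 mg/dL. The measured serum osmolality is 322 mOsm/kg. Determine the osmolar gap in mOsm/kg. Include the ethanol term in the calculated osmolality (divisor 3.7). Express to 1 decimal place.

3.0 mOsm/kg

Calculated osmolality = 2·Na + glucose/18 + BUN/2.8 + ethanol/3.7
= 2·135 + 107/18 + 10/2.8 + 146/3.7
= 270 + 5.94 + 3.57 + 39.46
= 318.97 mOsm/kg ≈ 319.0 mOsm/kg
Osmolar gap = measured − calculated = 322 − 319.0 = 3.0 mOsm/kg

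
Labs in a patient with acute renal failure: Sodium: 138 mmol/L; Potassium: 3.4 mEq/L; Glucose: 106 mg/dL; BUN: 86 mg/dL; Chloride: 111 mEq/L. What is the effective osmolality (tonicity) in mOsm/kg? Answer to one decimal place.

Effective osmolality excludes urea (freely permeant across cell membranes):
2·Na + glucose/18
= 2·138 + 106/18
= 276 + 5.89
= 281.89 mOsm/kg

281.9 mOsm/kg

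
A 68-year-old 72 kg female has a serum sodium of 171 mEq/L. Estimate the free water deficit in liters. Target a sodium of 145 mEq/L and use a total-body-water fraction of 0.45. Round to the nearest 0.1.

TBW = 0.45 · 72 = 32.4 L
Free water deficit = TBW · (Na/145 − 1)
= 32.4 · (171/145 − 1)
= 32.4 · 0.1793
= 5.81 L

5.8 L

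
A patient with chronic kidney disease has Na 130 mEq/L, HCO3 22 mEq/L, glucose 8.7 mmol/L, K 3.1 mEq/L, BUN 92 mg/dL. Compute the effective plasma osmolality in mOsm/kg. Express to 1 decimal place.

268.7 mOsm/kg

Effective osmolality excludes urea (freely permeant across cell membranes):
2·Na + glucose
= 2·130 + 8.7
= 260 + 8.7
= 268.7 mOsm/kg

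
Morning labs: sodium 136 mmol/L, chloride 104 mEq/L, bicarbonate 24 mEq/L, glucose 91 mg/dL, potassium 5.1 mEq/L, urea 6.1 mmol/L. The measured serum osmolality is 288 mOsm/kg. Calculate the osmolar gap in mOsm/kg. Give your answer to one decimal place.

Calculated osmolality = 2·Na + glucose/18 + urea
= 2·136 + 91/18 + 6.1
= 272 + 5.06 + 6.10
= 283.16 mOsm/kg ≈ 283.2 mOsm/kg
Osmolar gap = measured − calculated = 288 − 283.2 = 4.8 mOsm/kg

4.8 mOsm/kg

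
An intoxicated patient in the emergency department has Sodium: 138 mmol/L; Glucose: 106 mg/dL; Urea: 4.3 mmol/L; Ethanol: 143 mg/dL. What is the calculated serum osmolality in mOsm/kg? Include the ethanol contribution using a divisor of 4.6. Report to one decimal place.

Calculated osmolality = 2·Na + glucose/18 + urea + ethanol/4.6
= 2·138 + 106/18 + 4.3 + 143/4.6
= 276 + 5.89 + 4.30 + 31.09
= 317.28 mOsm/kg

317.3 mOsm/kg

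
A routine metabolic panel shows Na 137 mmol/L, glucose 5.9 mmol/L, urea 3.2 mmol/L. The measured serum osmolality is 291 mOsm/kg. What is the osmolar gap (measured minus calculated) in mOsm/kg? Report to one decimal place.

7.9 mOsm/kg

Calculated osmolality = 2·Na + glucose + urea
= 2·137 + 5.9 + 3.2
= 274 + 5.90 + 3.20
= 283.1 mOsm/kg ≈ 283.1 mOsm/kg
Osmolar gap = measured − calculated = 291 − 283.1 = 7.9 mOsm/kg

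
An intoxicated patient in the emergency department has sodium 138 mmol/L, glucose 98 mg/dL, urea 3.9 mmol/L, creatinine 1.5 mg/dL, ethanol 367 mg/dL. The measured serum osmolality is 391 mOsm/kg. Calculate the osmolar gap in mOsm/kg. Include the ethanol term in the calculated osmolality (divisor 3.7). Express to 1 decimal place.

6.5 mOsm/kg

Calculated osmolality = 2·Na + glucose/18 + urea + ethanol/3.7
= 2·138 + 98/18 + 3.9 + 367/3.7
= 276 + 5.44 + 3.90 + 99.19
= 384.53 mOsm/kg ≈ 384.5 mOsm/kg
Osmolar gap = measured − calculated = 391 − 384.5 = 6.5 mOsm/kg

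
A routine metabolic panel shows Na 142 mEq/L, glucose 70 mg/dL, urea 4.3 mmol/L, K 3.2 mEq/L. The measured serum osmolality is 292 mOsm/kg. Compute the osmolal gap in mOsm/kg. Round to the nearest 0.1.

Calculated osmolality = 2·Na + glucose/18 + urea
= 2·142 + 70/18 + 4.3
= 284 + 3.89 + 4.30
= 292.19 mOsm/kg ≈ 292.2 mOsm/kg
Osmolar gap = measured − calculated = 292 − 292.2 = -0.2 mOsm/kg

-0.2 mOsm/kg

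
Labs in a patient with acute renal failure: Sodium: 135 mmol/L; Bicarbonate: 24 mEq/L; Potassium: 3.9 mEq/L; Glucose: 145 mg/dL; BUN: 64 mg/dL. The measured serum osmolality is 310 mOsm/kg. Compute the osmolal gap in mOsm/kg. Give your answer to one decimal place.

9.1 mOsm/kg

Calculated osmolality = 2·Na + glucose/18 + BUN/2.8
= 2·135 + 145/18 + 64/2.8
= 270 + 8.06 + 22.86
= 300.92 mOsm/kg ≈ 300.9 mOsm/kg
Osmolar gap = measured − calculated = 310 − 300.9 = 9.1 mOsm/kg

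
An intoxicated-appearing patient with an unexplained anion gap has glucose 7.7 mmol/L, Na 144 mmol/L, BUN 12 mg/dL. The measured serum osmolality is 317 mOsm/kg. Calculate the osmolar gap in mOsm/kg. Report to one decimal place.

Calculated osmolality = 2·Na + glucose + BUN/2.8
= 2·144 + 7.7 + 12/2.8
= 288 + 7.70 + 4.29
= 299.99 mOsm/kg ≈ 300.0 mOsm/kg
Osmolar gap = measured − calculated = 317 − 300.0 = 17.0 mOsm/kg

17.0 mOsm/kg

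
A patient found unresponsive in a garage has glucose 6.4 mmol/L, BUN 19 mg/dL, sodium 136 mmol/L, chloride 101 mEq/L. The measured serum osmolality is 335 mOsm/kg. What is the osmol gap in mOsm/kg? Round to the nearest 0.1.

49.8 mOsm/kg

Calculated osmolality = 2·Na + glucose + BUN/2.8
= 2·136 + 6.4 + 19/2.8
= 272 + 6.40 + 6.79
= 285.19 mOsm/kg ≈ 285.2 mOsm/kg
Osmolar gap = measured − calculated = 335 − 285.2 = 49.8 mOsm/kg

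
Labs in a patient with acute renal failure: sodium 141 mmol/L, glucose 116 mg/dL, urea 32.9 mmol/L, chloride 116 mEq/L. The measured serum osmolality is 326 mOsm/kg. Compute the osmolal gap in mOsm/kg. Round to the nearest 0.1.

4.7 mOsm/kg

Calculated osmolality = 2·Na + glucose/18 + urea
= 2·141 + 116/18 + 32.9
= 282 + 6.44 + 32.90
= 321.34 mOsm/kg ≈ 321.3 mOsm/kg
Osmolar gap = measured − calculated = 326 − 321.3 = 4.7 mOsm/kg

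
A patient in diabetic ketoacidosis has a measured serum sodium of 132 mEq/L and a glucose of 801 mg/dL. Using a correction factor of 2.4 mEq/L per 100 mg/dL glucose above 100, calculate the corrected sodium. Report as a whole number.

Corrected Na = measured Na + 2.4 · (glucose − 100)/100
= 132 + 2.4 · (801 − 100)/100
= 132 + 16.8
= 148.8 mEq/L

149 mEq/L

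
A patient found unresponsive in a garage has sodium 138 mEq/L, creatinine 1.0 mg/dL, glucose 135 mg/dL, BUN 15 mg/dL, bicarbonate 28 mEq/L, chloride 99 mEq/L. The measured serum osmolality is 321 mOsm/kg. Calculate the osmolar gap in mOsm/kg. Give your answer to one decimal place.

32.1 mOsm/kg

Calculated osmolality = 2·Na + glucose/18 + BUN/2.8
= 2·138 + 135/18 + 15/2.8
= 276 + 7.50 + 5.36
= 288.86 mOsm/kg ≈ 288.9 mOsm/kg
Osmolar gap = measured − calculated = 321 − 288.9 = 32.1 mOsm/kg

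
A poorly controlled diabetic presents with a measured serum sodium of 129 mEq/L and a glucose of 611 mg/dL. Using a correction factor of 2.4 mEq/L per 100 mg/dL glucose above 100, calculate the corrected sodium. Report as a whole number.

Corrected Na = measured Na + 2.4 · (glucose − 100)/100
= 129 + 2.4 · (611 − 100)/100
= 129 + 12.3
= 141.3 mEq/L

141 mEq/L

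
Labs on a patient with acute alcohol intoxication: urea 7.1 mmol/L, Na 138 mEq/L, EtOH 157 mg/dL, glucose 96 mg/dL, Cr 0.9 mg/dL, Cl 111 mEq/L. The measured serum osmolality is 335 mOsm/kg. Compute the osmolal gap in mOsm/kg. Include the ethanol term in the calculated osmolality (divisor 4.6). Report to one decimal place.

12.4 mOsm/kg

Calculated osmolality = 2·Na + glucose/18 + urea + ethanol/4.6
= 2·138 + 96/18 + 7.1 + 157/4.6
= 276 + 5.33 + 7.10 + 34.13
= 322.56 mOsm/kg ≈ 322.6 mOsm/kg
Osmolar gap = measured − calculated = 335 − 322.6 = 12.4 mOsm/kg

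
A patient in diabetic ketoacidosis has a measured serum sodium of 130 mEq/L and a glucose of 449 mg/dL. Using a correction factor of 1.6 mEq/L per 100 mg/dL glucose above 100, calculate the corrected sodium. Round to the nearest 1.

136 mEq/L

Corrected Na = measured Na + 1.6 · (glucose − 100)/100
= 130 + 1.6 · (449 − 100)/100
= 130 + 5.6
= 135.6 mEq/L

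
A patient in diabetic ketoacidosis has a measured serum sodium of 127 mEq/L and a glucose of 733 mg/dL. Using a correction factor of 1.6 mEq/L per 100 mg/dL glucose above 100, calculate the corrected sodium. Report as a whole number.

137 mEq/L

Corrected Na = measured Na + 1.6 · (glucose − 100)/100
= 127 + 1.6 · (733 − 100)/100
= 127 + 10.1
= 137.1 mEq/L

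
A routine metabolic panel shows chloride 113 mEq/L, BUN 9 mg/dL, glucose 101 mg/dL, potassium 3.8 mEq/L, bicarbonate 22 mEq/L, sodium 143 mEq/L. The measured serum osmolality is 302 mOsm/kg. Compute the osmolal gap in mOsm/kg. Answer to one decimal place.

Calculated osmolality = 2·Na + glucose/18 + BUN/2.8
= 2·143 + 101/18 + 9/2.8
= 286 + 5.61 + 3.21
= 294.82 mOsm/kg ≈ 294.8 mOsm/kg
Osmolar gap = measured − calculated = 302 − 294.8 = 7.2 mOsm/kg

7.2 mOsm/kg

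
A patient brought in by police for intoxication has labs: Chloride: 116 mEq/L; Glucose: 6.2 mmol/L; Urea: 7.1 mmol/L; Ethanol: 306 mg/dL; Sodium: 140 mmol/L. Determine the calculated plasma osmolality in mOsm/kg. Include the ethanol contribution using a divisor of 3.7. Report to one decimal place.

376.0 mOsm/kg

Calculated osmolality = 2·Na + glucose + urea + ethanol/3.7
= 2·140 + 6.2 + 7.1 + 306/3.7
= 280 + 6.20 + 7.10 + 82.70
= 376 mOsm/kg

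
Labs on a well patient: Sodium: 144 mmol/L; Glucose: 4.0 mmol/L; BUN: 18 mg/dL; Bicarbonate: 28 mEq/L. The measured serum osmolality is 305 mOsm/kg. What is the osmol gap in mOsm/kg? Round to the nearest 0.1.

6.6 mOsm/kg

Calculated osmolality = 2·Na + glucose + BUN/2.8
= 2·144 + 4 + 18/2.8
= 288 + 4 + 6.43
= 298.43 mOsm/kg ≈ 298.4 mOsm/kg
Osmolar gap = measured − calculated = 305 − 298.4 = 6.6 mOsm/kg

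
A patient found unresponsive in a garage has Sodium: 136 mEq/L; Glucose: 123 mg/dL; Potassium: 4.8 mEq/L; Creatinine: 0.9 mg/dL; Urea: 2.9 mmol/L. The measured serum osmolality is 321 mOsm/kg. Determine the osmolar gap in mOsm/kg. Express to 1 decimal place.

Calculated osmolality = 2·Na + glucose/18 + urea
= 2·136 + 123/18 + 2.9
= 272 + 6.83 + 2.90
= 281.73 mOsm/kg ≈ 281.7 mOsm/kg
Osmolar gap = measured − calculated = 321 − 281.7 = 39.3 mOsm/kg

39.3 mOsm/kg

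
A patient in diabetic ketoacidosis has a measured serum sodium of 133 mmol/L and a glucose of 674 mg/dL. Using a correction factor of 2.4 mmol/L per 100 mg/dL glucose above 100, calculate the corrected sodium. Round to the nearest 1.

147 mmol/L

Corrected Na = measured Na + 2.4 · (glucose − 100)/100
= 133 + 2.4 · (674 − 100)/100
= 133 + 13.8
= 146.8 mmol/L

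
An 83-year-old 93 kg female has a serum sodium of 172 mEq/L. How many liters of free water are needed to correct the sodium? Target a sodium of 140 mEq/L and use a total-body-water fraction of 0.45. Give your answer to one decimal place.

TBW = 0.45 · 93 = 41.85 L
Free water deficit = TBW · (Na/140 − 1)
= 41.85 · (172/140 − 1)
= 41.85 · 0.2286
= 9.57 L

9.6 L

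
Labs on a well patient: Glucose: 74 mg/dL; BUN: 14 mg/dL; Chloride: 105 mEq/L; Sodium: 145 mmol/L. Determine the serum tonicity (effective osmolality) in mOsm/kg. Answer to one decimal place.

Effective osmolality excludes urea (freely permeant across cell membranes):
2·Na + glucose/18
= 2·145 + 74/18
= 290 + 4.11
= 294.11 mOsm/kg

294.1 mOsm/kg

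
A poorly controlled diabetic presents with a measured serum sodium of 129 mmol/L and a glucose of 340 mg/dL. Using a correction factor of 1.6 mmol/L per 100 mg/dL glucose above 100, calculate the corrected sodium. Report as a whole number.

Corrected Na = measured Na + 1.6 · (glucose − 100)/100
= 129 + 1.6 · (340 − 100)/100
= 129 + 3.8
= 132.8 mmol/L

133 mmol/L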